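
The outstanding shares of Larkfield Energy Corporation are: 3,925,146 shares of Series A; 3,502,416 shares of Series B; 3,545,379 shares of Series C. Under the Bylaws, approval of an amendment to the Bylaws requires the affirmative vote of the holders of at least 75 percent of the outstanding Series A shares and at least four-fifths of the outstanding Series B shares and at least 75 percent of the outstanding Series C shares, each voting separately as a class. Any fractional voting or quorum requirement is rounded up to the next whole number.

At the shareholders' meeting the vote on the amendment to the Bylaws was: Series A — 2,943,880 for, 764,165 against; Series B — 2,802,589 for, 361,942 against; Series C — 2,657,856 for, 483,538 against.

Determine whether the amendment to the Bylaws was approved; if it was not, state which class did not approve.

Not approved — the Series C shares did not give the required vote.

Series A: 3/4 of 3925146 = 2943859.50, rounded up to 2943860; 2,943,860 required, 2,943,880 in favor — approved.
Series B: 4/5 of 3502416 = 2801932.80, rounded up to 2801933; 2,801,933 required, 2,802,589 in favor — approved.
Series C: 3/4 of 3545379 = 2659034.25, rounded up to 2659035; 2,659,035 required, 2,657,856 in favor — not approved.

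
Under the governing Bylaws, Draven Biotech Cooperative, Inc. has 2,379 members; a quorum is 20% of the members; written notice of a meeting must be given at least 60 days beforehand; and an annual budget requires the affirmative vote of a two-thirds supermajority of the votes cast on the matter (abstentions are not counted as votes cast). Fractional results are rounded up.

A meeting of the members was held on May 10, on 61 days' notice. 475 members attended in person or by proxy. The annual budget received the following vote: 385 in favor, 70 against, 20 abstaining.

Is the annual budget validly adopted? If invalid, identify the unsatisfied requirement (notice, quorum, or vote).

Invalid — quorum requirement not satisfied.

Notice: 61 days given; 60 required. Satisfied.
Quorum: 20% of 2,379 = 475.80, rounded up to 476; 475 present. Not satisfied.
Vote: requires two-thirds of the votes cast (475 − 20 abstaining = 455); 2/3 of 455 = 303.33, rounded up to 304, so 304 needed; 385 in favor. Satisfied.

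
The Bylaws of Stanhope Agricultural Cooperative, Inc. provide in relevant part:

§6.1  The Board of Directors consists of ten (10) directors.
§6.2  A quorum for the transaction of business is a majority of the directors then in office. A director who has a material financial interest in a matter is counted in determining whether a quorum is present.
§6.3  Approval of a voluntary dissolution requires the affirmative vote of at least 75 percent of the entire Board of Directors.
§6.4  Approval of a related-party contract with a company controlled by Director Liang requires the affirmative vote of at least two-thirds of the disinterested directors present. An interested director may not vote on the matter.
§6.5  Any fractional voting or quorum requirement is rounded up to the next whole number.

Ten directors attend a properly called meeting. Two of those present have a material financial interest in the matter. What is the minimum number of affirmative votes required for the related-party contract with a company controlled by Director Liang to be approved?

6

The related-party contract with a company controlled by Director Liang requires two-thirds of the disinterested directors present (10 − 2 = 8).
2/3 of 8 = 5.33, rounded up to 6.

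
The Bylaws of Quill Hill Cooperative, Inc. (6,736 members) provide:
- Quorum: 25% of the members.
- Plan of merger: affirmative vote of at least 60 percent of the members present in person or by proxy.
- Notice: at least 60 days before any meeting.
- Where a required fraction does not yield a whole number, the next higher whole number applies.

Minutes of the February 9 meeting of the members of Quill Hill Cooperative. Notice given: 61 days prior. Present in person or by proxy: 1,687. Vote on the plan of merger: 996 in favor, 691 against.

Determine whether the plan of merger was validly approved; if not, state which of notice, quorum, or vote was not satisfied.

Invalid — vote requirement not satisfied.

Notice: 61 days given; 60 required. Satisfied.
Quorum: 25% of 6,736 = 1,684; 1,687 present. Satisfied.
Vote: requires three-fifths of those present (1,687); 3/5 of 1687 = 1012.20, rounded up to 1013, so 1,013 needed; 996 in favor. Not satisfied.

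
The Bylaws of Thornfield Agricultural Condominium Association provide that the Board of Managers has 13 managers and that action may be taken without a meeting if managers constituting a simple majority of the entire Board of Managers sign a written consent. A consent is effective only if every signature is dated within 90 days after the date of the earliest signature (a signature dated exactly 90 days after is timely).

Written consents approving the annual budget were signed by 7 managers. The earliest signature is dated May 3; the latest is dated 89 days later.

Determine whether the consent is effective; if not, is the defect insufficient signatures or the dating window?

Effective — both the signature and dating-window requirements are satisfied.

Signatures required: a simple majority of 13 — a majority of 13 is 7, so 7 needed; 7 signed. Sufficient.
Dating window: the latest signature is 89 days after the earliest; the limit is 90 days. Within the window.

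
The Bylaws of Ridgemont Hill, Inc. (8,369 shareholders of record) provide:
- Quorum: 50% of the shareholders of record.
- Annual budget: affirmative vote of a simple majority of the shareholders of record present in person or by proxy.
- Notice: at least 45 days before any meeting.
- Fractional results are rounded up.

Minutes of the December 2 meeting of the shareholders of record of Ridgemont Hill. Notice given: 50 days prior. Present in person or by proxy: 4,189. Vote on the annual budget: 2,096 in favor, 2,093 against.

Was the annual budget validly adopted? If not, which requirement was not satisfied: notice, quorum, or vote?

Valid — all requirements satisfied.

Notice: 50 days given; 45 required. Satisfied.
Quorum: 50% of 8,369 = 4,184.50, rounded up to 4,185; 4,189 present. Satisfied.
Vote: requires a majority of those present (4,189); a majority of 4189 is 2095, so 2,095 needed; 2,096 in favor. Satisfied.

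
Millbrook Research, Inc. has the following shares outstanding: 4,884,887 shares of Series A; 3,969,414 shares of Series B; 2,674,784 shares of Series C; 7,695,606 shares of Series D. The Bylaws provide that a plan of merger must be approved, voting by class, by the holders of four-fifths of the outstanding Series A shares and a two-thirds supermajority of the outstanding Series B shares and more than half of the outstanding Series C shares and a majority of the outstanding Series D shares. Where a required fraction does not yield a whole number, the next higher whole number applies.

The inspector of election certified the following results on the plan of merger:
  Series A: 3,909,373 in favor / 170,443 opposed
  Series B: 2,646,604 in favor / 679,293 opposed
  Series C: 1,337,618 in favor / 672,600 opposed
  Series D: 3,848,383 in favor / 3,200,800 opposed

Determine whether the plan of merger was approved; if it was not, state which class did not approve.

Series A: 4/5 of 4884887 = 3907909.60, rounded up to 3907910; 3,907,910 required, 3,909,373 in favor — approved.
Series B: 2/3 of 3969414 = 2646276; 2,646,276 required, 2,646,604 in favor — approved.
Series C: a majority of 2674784 is 1337393; 1,337,393 required, 1,337,618 in favor — approved.
Series D: a majority of 7695606 is 3847804; 3,847,804 required, 3,848,383 in favor — approved.

Approved — every class gave the required vote.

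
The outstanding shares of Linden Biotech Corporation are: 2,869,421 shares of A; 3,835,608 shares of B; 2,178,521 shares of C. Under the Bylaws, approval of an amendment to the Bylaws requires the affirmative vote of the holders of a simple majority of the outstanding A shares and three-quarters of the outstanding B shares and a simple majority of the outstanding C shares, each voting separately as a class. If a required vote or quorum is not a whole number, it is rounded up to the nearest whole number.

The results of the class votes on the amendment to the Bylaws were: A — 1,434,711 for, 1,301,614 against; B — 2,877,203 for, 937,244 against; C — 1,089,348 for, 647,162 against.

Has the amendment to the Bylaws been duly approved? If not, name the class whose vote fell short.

Approved — every class gave the required vote.

A: a majority of 2869421 is 1434711; 1,434,711 required, 1,434,711 in favor — approved.
B: 3/4 of 3835608 = 2876706; 2,876,706 required, 2,877,203 in favor — approved.
C: a majority of 2178521 is 1089261; 1,089,261 required, 1,089,348 in favor — approved.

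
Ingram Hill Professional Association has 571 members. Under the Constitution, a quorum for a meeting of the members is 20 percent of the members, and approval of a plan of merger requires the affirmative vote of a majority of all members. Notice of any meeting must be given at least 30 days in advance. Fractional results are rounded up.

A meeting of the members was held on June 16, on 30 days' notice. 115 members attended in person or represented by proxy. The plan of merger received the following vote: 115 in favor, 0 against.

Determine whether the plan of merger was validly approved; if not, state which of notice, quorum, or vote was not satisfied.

Notice: 30 days given; 30 required. Satisfied.
Quorum: 20% of 571 = 114.20, rounded up to 115; 115 present. Satisfied.
Vote: requires a majority of all members (571); a majority of 571 is 286, so 286 needed; 115 in favor. Not satisfied.

Invalid — vote requirement not satisfied.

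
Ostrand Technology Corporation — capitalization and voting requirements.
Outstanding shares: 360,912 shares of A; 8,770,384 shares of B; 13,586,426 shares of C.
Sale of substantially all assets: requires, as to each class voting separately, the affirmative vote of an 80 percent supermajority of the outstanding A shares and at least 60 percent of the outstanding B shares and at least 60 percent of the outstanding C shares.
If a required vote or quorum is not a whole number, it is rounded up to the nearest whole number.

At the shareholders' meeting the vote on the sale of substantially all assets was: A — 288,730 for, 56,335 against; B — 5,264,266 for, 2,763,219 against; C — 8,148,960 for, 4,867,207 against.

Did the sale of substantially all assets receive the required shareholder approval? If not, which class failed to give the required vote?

A: 4/5 of 360912 = 288729.60, rounded up to 288730; 288,730 required, 288,730 in favor — approved.
B: 3/5 of 8770384 = 5262230.40, rounded up to 5262231; 5,262,231 required, 5,264,266 in favor — approved.
C: 3/5 of 13586426 = 8151855.60, rounded up to 8151856; 8,151,856 required, 8,148,960 in favor — not approved.

Not approved — the C shares did not give the required vote.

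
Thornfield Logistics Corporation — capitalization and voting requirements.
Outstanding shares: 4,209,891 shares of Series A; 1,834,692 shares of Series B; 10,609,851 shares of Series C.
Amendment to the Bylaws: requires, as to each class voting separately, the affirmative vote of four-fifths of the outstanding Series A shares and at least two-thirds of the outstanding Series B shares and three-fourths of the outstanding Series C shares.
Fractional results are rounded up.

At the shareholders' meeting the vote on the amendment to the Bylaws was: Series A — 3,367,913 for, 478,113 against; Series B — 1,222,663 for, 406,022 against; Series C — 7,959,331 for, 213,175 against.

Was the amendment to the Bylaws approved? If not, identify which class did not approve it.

Series A: 4/5 of 4209891 = 3367912.80, rounded up to 3367913; 3,367,913 required, 3,367,913 in favor — approved.
Series B: 2/3 of 1834692 = 1223128; 1,223,128 required, 1,222,663 in favor — not approved.
Series C: 3/4 of 10609851 = 7957388.25, rounded up to 7957389; 7,957,389 required, 7,959,331 in favor — approved.

Not approved — the Series B shares did not give the required vote.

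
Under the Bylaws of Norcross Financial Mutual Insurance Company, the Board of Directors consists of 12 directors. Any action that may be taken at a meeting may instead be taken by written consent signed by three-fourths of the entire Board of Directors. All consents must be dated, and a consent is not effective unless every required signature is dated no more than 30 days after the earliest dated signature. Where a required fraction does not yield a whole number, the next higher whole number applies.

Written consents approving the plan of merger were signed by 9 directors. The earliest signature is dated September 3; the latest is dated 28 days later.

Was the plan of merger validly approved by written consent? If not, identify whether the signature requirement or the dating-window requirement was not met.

Effective — both the signature and dating-window requirements are satisfied.

Signatures required: three-fourths of 12 — 3/4 of 12 = 9, so 9 needed; 9 signed. Sufficient.
Dating window: the latest signature is 28 days after the earliest; the limit is 30 days. Within the window.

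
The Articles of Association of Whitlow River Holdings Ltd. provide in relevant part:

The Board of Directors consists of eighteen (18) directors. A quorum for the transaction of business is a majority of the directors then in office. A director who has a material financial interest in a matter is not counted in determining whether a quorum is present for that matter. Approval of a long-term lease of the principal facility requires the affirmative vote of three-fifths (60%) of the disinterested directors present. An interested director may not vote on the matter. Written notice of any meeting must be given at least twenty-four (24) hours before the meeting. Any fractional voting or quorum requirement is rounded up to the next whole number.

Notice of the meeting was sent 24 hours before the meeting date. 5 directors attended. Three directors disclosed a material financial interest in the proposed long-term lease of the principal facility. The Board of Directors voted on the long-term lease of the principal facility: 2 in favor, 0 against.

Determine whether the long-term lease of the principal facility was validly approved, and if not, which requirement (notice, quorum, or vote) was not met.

Invalid — quorum requirement not satisfied.

Notice: 24 hours given; 24 required (24 ≥ 24). Satisfied.
Quorum: 5 present, but the 3 interested directors do not count, leaving 2. Quorum is 10. Not satisfied.
Vote: the long-term lease of the principal facility requires three-fifths of the disinterested directors present (5 − 3 = 2). 3/5 of 2 = 1.20, rounded up to 2, so 2 affirmative votes are needed; 2 voted in favor. Satisfied. (Moot — without a quorum no business can be validly transacted.)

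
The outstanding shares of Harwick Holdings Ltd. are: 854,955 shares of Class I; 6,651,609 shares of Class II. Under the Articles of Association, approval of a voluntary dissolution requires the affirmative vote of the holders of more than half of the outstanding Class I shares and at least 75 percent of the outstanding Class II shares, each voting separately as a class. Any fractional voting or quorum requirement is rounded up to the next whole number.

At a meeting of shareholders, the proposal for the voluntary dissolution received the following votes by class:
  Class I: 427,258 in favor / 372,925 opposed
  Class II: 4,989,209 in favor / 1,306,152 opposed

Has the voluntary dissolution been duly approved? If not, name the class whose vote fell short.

Not approved — the Class I shares did not give the required vote.

Class I: a majority of 854955 is 427478; 427,478 required, 427,258 in favor — not approved.
Class II: 3/4 of 6651609 = 4988706.75, rounded up to 4988707; 4,988,707 required, 4,989,209 in favor — approved.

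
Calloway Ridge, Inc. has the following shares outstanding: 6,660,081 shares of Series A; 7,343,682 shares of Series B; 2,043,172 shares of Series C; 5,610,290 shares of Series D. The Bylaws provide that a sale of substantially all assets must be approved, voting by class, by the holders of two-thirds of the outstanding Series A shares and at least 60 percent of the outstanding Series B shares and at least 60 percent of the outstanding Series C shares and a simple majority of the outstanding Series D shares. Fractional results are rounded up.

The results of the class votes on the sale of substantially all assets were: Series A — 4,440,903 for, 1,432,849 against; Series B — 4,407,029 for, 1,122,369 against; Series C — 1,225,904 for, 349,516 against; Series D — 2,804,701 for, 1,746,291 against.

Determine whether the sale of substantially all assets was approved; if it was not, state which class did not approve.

Not approved — the Series D shares did not give the required vote.

Series A: 2/3 of 6660081 = 4440054; 4,440,054 required, 4,440,903 in favor — approved.
Series B: 3/5 of 7343682 = 4406209.20, rounded up to 4406210; 4,406,210 required, 4,407,029 in favor — approved.
Series C: 3/5 of 2043172 = 1225903.20, rounded up to 1225904; 1,225,904 required, 1,225,904 in favor — approved.
Series D: a majority of 5610290 is 2805146; 2,805,146 required, 2,804,701 in favor — not approved.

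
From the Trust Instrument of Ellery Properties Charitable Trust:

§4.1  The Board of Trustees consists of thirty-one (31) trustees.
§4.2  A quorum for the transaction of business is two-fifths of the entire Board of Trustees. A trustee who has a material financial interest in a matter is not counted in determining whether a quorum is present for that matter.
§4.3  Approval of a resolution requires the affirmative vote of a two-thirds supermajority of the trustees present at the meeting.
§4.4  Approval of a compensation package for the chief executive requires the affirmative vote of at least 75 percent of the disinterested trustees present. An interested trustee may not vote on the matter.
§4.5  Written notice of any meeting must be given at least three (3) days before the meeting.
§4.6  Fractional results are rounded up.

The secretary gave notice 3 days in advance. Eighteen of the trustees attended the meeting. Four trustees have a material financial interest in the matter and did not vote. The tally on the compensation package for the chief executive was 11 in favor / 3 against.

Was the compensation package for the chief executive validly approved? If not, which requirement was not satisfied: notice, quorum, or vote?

Valid — all requirements satisfied.

Notice: 3 days given; 3 required (3 ≥ 3). Satisfied.
Quorum: 18 present, but the 4 interested trustees do not count, leaving 14. Quorum is 13. Satisfied.
Vote: the compensation package for the chief executive requires three-fourths of the disinterested trustees present (18 − 4 = 14). 3/4 of 14 = 10.50, rounded up to 11, so 11 affirmative votes are needed; 11 voted in favor. Satisfied.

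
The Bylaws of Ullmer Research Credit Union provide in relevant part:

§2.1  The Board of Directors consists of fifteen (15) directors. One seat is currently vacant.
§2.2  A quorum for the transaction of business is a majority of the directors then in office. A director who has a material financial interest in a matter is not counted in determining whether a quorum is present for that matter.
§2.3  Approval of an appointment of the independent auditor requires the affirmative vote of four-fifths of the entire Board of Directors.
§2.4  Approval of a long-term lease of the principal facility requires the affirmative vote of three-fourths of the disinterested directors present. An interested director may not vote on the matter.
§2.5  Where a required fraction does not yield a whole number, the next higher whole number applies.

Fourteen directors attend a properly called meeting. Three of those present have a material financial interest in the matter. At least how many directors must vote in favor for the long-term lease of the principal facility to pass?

The long-term lease of the principal facility requires three-fourths of the disinterested directors present (14 − 3 = 11).
3/4 of 11 = 8.25, rounded up to 9.

9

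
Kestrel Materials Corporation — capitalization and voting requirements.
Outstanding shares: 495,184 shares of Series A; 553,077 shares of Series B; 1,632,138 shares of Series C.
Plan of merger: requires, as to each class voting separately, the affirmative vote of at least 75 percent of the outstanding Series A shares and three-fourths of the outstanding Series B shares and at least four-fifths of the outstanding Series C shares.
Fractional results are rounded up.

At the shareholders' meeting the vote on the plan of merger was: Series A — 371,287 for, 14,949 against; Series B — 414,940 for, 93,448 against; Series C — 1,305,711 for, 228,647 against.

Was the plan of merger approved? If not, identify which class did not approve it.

Not approved — the Series A shares did not give the required vote.

Series A: 3/4 of 495184 = 371388; 371,388 required, 371,287 in favor — not approved.
Series B: 3/4 of 553077 = 414807.75, rounded up to 414808; 414,808 required, 414,940 in favor — approved.
Series C: 4/5 of 1632138 = 1305710.40, rounded up to 1305711; 1,305,711 required, 1,305,711 in favor — approved.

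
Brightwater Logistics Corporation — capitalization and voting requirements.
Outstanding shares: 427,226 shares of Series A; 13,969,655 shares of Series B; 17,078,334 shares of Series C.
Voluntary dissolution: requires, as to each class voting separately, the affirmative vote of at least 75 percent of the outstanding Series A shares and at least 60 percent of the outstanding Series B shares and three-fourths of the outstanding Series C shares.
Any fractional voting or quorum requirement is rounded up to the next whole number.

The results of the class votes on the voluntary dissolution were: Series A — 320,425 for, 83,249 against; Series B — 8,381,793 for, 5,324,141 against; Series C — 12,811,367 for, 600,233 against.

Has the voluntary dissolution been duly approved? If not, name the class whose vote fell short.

Series A: 3/4 of 427226 = 320419.50, rounded up to 320420; 320,420 required, 320,425 in favor — approved.
Series B: 3/5 of 13969655 = 8381793; 8,381,793 required, 8,381,793 in favor — approved.
Series C: 3/4 of 17078334 = 12808750.50, rounded up to 12808751; 12,808,751 required, 12,811,367 in favor — approved.

Approved — every class gave the required vote.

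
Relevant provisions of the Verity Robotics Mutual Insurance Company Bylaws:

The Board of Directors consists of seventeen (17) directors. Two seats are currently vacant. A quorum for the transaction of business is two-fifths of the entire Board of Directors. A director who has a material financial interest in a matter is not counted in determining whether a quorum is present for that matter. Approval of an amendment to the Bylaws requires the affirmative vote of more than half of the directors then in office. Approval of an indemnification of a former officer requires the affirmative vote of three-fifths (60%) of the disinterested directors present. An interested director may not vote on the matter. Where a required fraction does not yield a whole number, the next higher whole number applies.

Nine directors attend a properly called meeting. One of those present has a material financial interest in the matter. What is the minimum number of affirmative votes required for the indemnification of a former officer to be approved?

5

The indemnification of a former officer requires three-fifths of the disinterested directors present (9 − 1 = 8).
3/5 of 8 = 4.80, rounded up to 5.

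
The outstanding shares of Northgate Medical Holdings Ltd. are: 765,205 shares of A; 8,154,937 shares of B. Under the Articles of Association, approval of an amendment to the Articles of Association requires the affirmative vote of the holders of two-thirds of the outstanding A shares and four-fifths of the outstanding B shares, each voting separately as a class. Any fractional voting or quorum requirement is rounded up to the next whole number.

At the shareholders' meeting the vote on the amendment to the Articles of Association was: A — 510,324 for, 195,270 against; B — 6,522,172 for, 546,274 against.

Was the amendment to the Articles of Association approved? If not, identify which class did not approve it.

Not approved — the B shares did not give the required vote.

A: 2/3 of 765205 = 510136.67, rounded up to 510137; 510,137 required, 510,324 in favor — approved.
B: 4/5 of 8154937 = 6523949.60, rounded up to 6523950; 6,523,950 required, 6,522,172 in favor — not approved.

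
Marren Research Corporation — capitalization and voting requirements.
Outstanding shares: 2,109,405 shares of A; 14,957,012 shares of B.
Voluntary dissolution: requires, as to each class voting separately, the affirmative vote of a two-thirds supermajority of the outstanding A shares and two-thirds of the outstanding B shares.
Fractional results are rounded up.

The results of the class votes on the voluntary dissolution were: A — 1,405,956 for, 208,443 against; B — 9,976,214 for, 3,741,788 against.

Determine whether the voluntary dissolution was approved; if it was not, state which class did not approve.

Not approved — the A shares did not give the required vote.

A: 2/3 of 2109405 = 1406270; 1,406,270 required, 1,405,956 in favor — not approved.
B: 2/3 of 14957012 = 9971341.33, rounded up to 9971342; 9,971,342 required, 9,976,214 in favor — approved.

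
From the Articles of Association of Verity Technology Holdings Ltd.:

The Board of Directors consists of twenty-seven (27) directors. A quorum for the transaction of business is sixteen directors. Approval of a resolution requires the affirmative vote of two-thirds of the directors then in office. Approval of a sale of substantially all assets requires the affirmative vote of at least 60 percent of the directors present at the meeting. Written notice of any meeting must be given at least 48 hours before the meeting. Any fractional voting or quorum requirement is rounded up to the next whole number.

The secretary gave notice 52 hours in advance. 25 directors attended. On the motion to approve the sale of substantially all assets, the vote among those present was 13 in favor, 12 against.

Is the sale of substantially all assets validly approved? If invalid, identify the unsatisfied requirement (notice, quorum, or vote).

Invalid — vote requirement not satisfied.

Notice: 52 hours given; 48 required (52 ≥ 48). Satisfied.
Quorum: 25 present; quorum is 16. Satisfied.
Vote: the sale of substantially all assets requires three-fifths of the directors present (25). 3/5 of 25 = 15, so 15 affirmative votes are needed; 13 voted in favor. Not satisfied.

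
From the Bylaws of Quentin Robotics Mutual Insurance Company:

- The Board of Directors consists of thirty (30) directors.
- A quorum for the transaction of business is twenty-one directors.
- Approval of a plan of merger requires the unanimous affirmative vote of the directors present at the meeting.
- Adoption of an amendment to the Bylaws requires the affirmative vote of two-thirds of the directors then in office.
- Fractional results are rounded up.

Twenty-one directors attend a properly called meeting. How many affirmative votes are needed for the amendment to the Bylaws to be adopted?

The amendment to the Bylaws requires two-thirds of the directors then in office (30).
2/3 of 30 = 20.

20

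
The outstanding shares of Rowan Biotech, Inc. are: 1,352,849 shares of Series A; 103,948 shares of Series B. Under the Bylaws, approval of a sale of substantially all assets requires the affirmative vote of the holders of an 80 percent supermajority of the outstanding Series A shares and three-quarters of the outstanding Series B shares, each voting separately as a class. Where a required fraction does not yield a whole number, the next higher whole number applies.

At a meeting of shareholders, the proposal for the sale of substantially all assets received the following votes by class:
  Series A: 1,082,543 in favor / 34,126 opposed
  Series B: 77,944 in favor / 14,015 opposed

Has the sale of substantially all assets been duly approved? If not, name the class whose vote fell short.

Series A: 4/5 of 1352849 = 1082279.20, rounded up to 1082280; 1,082,280 required, 1,082,543 in favor — approved.
Series B: 3/4 of 103948 = 77961; 77,961 required, 77,944 in favor — not approved.

Not approved — the Series B shares did not give the required vote.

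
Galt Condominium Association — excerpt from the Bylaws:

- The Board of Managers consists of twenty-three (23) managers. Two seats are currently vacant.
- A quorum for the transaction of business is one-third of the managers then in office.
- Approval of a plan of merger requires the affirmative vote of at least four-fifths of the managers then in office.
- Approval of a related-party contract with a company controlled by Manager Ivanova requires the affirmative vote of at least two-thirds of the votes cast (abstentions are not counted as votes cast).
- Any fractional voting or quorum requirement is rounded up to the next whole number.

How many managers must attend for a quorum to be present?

1/3 of 21 = 7.

7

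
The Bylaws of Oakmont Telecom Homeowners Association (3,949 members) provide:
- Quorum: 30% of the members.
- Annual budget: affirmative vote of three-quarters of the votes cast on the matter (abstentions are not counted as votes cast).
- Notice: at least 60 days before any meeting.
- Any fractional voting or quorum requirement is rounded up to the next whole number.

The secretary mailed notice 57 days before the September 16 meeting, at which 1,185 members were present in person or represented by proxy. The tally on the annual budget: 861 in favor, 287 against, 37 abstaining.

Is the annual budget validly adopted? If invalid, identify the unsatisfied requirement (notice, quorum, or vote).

Notice: 57 days given; 60 required. Not satisfied.
Quorum: 30% of 3,949 = 1,184.70, rounded up to 1,185; 1,185 present. Satisfied.
Vote: requires three-fourths of the votes cast (1,185 − 37 abstaining = 1,148); 3/4 of 1148 = 861, so 861 needed; 861 in favor. Satisfied.

Invalid — notice requirement not satisfied.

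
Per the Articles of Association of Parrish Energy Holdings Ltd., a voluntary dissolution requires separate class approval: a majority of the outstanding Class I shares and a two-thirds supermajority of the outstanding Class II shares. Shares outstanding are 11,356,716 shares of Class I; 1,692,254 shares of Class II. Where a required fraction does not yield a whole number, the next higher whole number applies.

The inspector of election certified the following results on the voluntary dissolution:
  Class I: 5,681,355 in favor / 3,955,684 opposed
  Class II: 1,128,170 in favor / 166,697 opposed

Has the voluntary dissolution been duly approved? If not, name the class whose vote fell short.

Class I: a majority of 11356716 is 5678359; 5,678,359 required, 5,681,355 in favor — approved.
Class II: 2/3 of 1692254 = 1128169.33, rounded up to 1128170; 1,128,170 required, 1,128,170 in favor — approved.

Approved — every class gave the required vote.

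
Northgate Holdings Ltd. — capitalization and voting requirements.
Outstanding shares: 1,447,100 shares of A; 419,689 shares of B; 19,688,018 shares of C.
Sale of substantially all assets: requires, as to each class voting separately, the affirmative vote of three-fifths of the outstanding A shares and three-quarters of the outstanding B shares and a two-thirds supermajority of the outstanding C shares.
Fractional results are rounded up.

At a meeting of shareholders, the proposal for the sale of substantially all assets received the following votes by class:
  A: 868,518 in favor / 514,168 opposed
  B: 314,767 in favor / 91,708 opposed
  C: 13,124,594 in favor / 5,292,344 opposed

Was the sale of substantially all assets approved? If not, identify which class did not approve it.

Not approved — the C shares did not give the required vote.

A: 3/5 of 1447100 = 868260; 868,260 required, 868,518 in favor — approved.
B: 3/4 of 419689 = 314766.75, rounded up to 314767; 314,767 required, 314,767 in favor — approved.
C: 2/3 of 19688018 = 13125345.33, rounded up to 13125346; 13,125,346 required, 13,124,594 in favor — not approved.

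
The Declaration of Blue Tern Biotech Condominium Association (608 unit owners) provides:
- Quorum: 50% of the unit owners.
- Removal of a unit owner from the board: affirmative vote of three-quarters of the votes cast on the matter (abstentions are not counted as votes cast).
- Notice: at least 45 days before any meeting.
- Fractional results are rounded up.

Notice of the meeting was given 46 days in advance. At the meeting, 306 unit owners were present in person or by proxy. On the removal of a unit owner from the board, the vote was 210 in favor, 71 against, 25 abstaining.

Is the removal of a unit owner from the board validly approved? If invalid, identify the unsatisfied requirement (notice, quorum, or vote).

Notice: 46 days given; 45 required. Satisfied.
Quorum: 50% of 608 = 304; 306 present. Satisfied.
Vote: requires three-fourths of the votes cast (306 − 25 abstaining = 281); 3/4 of 281 = 210.75, rounded up to 211, so 211 needed; 210 in favor. Not satisfied.

Invalid — vote requirement not satisfied.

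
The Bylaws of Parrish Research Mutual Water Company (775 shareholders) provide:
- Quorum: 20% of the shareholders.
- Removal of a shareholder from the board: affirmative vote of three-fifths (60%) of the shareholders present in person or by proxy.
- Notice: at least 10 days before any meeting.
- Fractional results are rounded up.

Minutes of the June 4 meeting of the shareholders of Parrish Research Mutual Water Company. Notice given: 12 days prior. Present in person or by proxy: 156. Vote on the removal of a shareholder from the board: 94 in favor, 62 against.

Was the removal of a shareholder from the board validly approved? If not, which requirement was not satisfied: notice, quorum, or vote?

Notice: 12 days given; 10 required. Satisfied.
Quorum: 20% of 775 = 155; 156 present. Satisfied.
Vote: requires three-fifths of those present (156); 3/5 of 156 = 93.60, rounded up to 94, so 94 needed; 94 in favor. Satisfied.

Valid — all requirements satisfied.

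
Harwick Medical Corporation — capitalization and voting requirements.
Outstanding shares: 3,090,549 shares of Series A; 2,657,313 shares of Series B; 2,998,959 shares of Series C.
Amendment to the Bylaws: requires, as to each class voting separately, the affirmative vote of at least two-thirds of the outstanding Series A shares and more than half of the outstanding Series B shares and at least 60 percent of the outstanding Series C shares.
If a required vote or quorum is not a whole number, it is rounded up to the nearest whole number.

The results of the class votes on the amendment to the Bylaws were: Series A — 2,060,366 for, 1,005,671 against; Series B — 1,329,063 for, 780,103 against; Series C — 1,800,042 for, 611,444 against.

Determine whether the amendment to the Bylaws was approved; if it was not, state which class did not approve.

Series A: 2/3 of 3090549 = 2060366; 2,060,366 required, 2,060,366 in favor — approved.
Series B: a majority of 2657313 is 1328657; 1,328,657 required, 1,329,063 in favor — approved.
Series C: 3/5 of 2998959 = 1799375.40, rounded up to 1799376; 1,799,376 required, 1,800,042 in favor — approved.

Approved — every class gave the required vote.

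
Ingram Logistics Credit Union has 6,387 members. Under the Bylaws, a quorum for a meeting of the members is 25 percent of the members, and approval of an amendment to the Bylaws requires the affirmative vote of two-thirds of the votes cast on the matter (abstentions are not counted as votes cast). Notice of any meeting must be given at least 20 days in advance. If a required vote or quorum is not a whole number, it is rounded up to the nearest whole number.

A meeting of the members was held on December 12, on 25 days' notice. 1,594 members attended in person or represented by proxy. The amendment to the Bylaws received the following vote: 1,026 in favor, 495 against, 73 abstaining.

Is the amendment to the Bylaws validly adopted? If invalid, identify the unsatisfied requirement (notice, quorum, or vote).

Notice: 25 days given; 20 required. Satisfied.
Quorum: 25% of 6,387 = 1,596.75, rounded up to 1,597; 1,594 present. Not satisfied.
Vote: requires two-thirds of the votes cast (1,594 − 73 abstaining = 1,521); 2/3 of 1521 = 1014, so 1,014 needed; 1,026 in favor. Satisfied.

Invalid — quorum requirement not satisfied.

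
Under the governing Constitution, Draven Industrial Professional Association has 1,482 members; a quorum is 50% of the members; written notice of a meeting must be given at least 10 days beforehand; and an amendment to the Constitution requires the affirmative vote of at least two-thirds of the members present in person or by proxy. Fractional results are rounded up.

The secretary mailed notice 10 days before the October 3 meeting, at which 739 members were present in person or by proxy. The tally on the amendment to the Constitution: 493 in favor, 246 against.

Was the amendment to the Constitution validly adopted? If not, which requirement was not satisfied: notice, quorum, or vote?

Notice: 10 days given; 10 required. Satisfied.
Quorum: 50% of 1,482 = 741; 739 present. Not satisfied.
Vote: requires two-thirds of those present (739); 2/3 of 739 = 492.67, rounded up to 493, so 493 needed; 493 in favor. Satisfied.

Invalid — quorum requirement not satisfied.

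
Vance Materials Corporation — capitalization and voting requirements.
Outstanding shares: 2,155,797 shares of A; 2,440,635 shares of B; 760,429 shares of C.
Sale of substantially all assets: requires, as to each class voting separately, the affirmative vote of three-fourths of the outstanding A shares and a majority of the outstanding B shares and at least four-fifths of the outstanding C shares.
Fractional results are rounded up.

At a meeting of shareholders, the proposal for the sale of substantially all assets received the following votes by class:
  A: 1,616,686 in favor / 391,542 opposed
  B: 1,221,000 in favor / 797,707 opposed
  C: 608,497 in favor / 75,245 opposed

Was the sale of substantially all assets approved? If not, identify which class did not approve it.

Not approved — the A shares did not give the required vote.

A: 3/4 of 2155797 = 1616847.75, rounded up to 1616848; 1,616,848 required, 1,616,686 in favor — not approved.
B: a majority of 2440635 is 1220318; 1,220,318 required, 1,221,000 in favor — approved.
C: 4/5 of 760429 = 608343.20, rounded up to 608344; 608,344 required, 608,497 in favor — approved.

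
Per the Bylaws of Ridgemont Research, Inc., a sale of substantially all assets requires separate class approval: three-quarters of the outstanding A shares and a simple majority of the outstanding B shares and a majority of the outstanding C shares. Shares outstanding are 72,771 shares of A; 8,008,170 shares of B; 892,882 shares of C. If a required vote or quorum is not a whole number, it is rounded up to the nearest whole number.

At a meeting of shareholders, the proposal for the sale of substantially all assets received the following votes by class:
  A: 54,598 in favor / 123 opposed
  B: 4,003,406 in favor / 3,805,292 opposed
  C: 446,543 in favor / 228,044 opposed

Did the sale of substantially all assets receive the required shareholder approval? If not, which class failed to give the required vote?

A: 3/4 of 72771 = 54578.25, rounded up to 54579; 54,579 required, 54,598 in favor — approved.
B: a majority of 8008170 is 4004086; 4,004,086 required, 4,003,406 in favor — not approved.
C: a majority of 892882 is 446442; 446,442 required, 446,543 in favor — approved.

Not approved — the B shares did not give the required vote.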